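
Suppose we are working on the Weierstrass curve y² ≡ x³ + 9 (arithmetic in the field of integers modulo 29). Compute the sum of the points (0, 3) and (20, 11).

(0, 3) + (20, 11). λ = (11 - 3)/(20 - 0) ≡ 8/20 mod 29. 20⁻¹ ≡ 16 (mod 29), so λ ≡ 12.
  x = λ² - 0 - 20 = 144 - 20 ≡ 8; y = λ·(0 - 8) - 3 ≡ 17. → (8, 17)

(8, 17)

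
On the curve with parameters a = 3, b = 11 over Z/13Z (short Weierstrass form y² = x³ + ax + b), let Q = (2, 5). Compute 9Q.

Repeated addition: build up to 9Q.
2Q: tangent at (2, 5): λ = (3·2² + 3)/(2·5) ≡ 2/10. 10⁻¹ ≡ 4 (mod 13), so λ ≡ 2·4 ≡ 8.
  x = λ² - 2 - 2 = 64 - 4 ≡ 8; y = λ·(2 - 8) - 5 ≡ 12. → (8, 12)
3Q: (8, 12) + (2, 5). λ = (5 - 12)/(2 - 8) ≡ 6/7 mod 13. 7⁻¹ ≡ 2 (mod 13) since 7·2 = 14 ≡ 1, so λ ≡ 12.
  x = λ² - 8 - 2 = 144 - 10 ≡ 4; y = λ·(8 - 4) - 12 ≡ 10. → (4, 10)
4Q: (4, 10) + (2, 5). λ = (5 - 10)/(2 - 4) ≡ 8/11 mod 13. 11⁻¹ ≡ 6 (mod 13), so λ ≡ 9.
  x = λ² - 4 - 2 = 81 - 6 ≡ 10; y = λ·(4 - 10) - 10 ≡ 1. → (10, 1)
5Q: (10, 1) + (2, 5). λ = (5 - 1)/(2 - 10) ≡ 4/5 mod 13. 5⁻¹ ≡ 8 (mod 13) since 5·8 = 40 ≡ 1, so λ ≡ 6.
  x = λ² - 10 - 2 = 36 - 12 ≡ 11; y = λ·(10 - 11) - 1 ≡ 6. → (11, 6)
6Q: (11, 6) + (2, 5). λ = (5 - 6)/(2 - 11) ≡ 12/4 mod 13. 4⁻¹ ≡ 10 (mod 13), so λ ≡ 3.
  x = λ² - 11 - 2 = 9 - 13 ≡ 9; y = λ·(11 - 9) - 6 ≡ 0. → (9, 0)
7Q: (9, 0) + (2, 5). λ = (5 - 0)/(2 - 9) ≡ 5/6 mod 13. 6⁻¹ ≡ 11 (mod 13), so λ ≡ 3.
  x = λ² - 9 - 2 = 9 - 11 ≡ 11; y = λ·(9 - 11) - 0 ≡ 7. → (11, 7)
8Q: (11, 7) + (2, 5). λ = (5 - 7)/(2 - 11) ≡ 11/4 mod 13. 4⁻¹ ≡ 10 (mod 13), so λ ≡ 6.
  x = λ² - 11 - 2 = 36 - 13 ≡ 10; y = λ·(11 - 10) - 7 ≡ 12. → (10, 12)
9Q: (10, 12) + (2, 5). λ = (5 - 12)/(2 - 10) ≡ 6/5 mod 13. 5⁻¹ ≡ 8 (mod 13), so λ ≡ 9.
  x = λ² - 10 - 2 = 81 - 12 ≡ 4; y = λ·(10 - 4) - 12 ≡ 3. → (4, 3)

(4, 3)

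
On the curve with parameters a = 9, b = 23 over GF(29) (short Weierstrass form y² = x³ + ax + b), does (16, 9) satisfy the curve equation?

no

y² = 9² ≡ 23; x³ + 9x + 23 = 4263 ≡ 0 (mod 29). 23 ≠ 0.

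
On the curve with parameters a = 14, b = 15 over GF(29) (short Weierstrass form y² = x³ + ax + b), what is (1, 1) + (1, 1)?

tangent at (1, 1): λ = (3·1² + 14)/(2·1) ≡ 17/2. 2⁻¹ ≡ 15 (mod 29) since 2·15 = 30 ≡ 1, so λ ≡ 17·15 ≡ 23.
  x = λ² - 1 - 1 = 529 - 2 ≡ 5; y = λ·(1 - 5) - 1 ≡ 23. → (5, 23)

(5, 23)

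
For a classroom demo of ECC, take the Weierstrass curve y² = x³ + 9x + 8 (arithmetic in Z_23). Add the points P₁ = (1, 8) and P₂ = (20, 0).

(1, 8) + (20, 0). λ = (0 - 8)/(20 - 1) ≡ 15/19 mod 23. 19⁻¹ ≡ 17 (mod 23), so λ ≡ 2.
  x = λ² - 1 - 20 = 4 - 21 ≡ 6; y = λ·(1 - 6) - 8 ≡ 5. → (6, 5)

(6, 5)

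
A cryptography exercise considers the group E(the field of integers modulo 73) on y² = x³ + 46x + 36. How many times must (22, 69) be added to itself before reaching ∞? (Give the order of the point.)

7

2P: tangent at (22, 69): λ = (3·22² + 46)/(2·69) ≡ 38/65. 65⁻¹ ≡ 9 (mod 73), so λ ≡ 38·9 ≡ 50.
  x = λ² - 22 - 22 = 2500 - 44 ≡ 47; y = λ·(22 - 47) - 69 ≡ 68. → (47, 68)
3P: (47, 68) + (22, 69). λ = (69 - 68)/(22 - 47) ≡ 1/48 mod 73. 48⁻¹ ≡ 35 (mod 73), so λ ≡ 35.
  x = λ² - 47 - 22 = 1225 - 69 ≡ 61; y = λ·(47 - 61) - 68 ≡ 26. → (61, 26)
4P: (61, 26) + (22, 69). λ = (69 - 26)/(22 - 61) ≡ 43/34 mod 73. 34⁻¹ ≡ 58 (mod 73) since 34·58 = 1972 ≡ 1, so λ ≡ 12.
  x = λ² - 61 - 22 = 144 - 83 ≡ 61; y = λ·(61 - 61) - 26 ≡ 47. → (61, 47)
5P: (61, 47) + (22, 69). λ = (69 - 47)/(22 - 61) ≡ 22/34 mod 73. 34⁻¹ ≡ 58 (mod 73) since 34·58 = 1972 ≡ 1, so λ ≡ 35.
  x = λ² - 61 - 22 = 1225 - 83 ≡ 47; y = λ·(61 - 47) - 47 ≡ 5. → (47, 5)
6P: (47, 5) + (22, 69). λ = (69 - 5)/(22 - 47) ≡ 64/48 mod 73. 48⁻¹ ≡ 35 (mod 73), so λ ≡ 50.
  x = λ² - 47 - 22 = 2500 - 69 ≡ 22; y = λ·(47 - 22) - 5 ≡ 4. → (22, 4)
7P: (22, 4) + (22, 69): same x and y₁ ≡ -y₂, so the sum is ∞.
7P = ∞, so the order is 7.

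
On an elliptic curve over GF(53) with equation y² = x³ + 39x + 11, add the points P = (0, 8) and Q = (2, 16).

(0, 8) + (2, 16). λ = (16 - 8)/(2 - 0) ≡ 8/2 mod 53. 2⁻¹ ≡ 27 (mod 53), so λ ≡ 4.
  x = λ² - 0 - 2 = 16 - 2 ≡ 14; y = λ·(0 - 14) - 8 ≡ 42. → (14, 42)

(14, 42)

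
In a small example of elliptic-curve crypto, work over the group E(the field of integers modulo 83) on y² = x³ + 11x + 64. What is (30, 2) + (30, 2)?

(72, 43)

tangent at (30, 2): λ = (3·30² + 11)/(2·2) ≡ 55/4. 4⁻¹ ≡ 21 (mod 83) since 4·21 = 84 ≡ 1, so λ ≡ 55·21 ≡ 76.
  x = λ² - 30 - 30 = 5776 - 60 ≡ 72; y = λ·(30 - 72) - 2 ≡ 43. → (72, 43)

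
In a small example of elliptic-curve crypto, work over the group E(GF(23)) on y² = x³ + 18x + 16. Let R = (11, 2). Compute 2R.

(13, 3)

tangent at (11, 2): λ = (3·11² + 18)/(2·2) ≡ 13/4. 4⁻¹ ≡ 6 (mod 23), so λ ≡ 13·6 ≡ 9.
  x = λ² - 11 - 11 = 81 - 22 ≡ 13; y = λ·(11 - 13) - 2 ≡ 3. → (13, 3)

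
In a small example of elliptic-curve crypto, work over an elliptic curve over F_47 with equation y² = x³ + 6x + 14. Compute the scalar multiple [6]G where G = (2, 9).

(42, 0)

Repeated addition: build up to 6G.
2G: tangent at (2, 9): λ = (3·2² + 6)/(2·9) ≡ 18/18. 18⁻¹ ≡ 34 (mod 47), so λ ≡ 18·34 ≡ 1.
  x = λ² - 2 - 2 = 1 - 4 ≡ 44; y = λ·(2 - 44) - 9 ≡ 43. → (44, 43)
3G: (44, 43) + (2, 9). λ = (9 - 43)/(2 - 44) ≡ 13/5 mod 47. 5⁻¹ ≡ 19 (mod 47) since 5·19 = 95 ≡ 1, so λ ≡ 12.
  x = λ² - 44 - 2 = 144 - 46 ≡ 4; y = λ·(44 - 4) - 43 ≡ 14. → (4, 14)
4G: (4, 14) + (2, 9). λ = (9 - 14)/(2 - 4) ≡ 42/45 mod 47. 45⁻¹ ≡ 23 (mod 47), so λ ≡ 26.
  x = λ² - 4 - 2 = 676 - 6 ≡ 12; y = λ·(4 - 12) - 14 ≡ 13. → (12, 13)
5G: (12, 13) + (2, 9). λ = (9 - 13)/(2 - 12) ≡ 43/37 mod 47. 37⁻¹ ≡ 14 (mod 47), so λ ≡ 38.
  x = λ² - 12 - 2 = 1444 - 14 ≡ 20; y = λ·(12 - 20) - 13 ≡ 12. → (20, 12)
6G: (20, 12) + (2, 9). λ = (9 - 12)/(2 - 20) ≡ 44/29 mod 47. 29⁻¹ ≡ 13 (mod 47), so λ ≡ 8.
  x = λ² - 20 - 2 = 64 - 22 ≡ 42; y = λ·(20 - 42) - 12 ≡ 0. → (42, 0)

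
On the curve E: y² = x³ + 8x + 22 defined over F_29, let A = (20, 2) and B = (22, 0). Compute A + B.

(17, 24)

(20, 2) + (22, 0). λ = (0 - 2)/(22 - 20) ≡ 27/2 mod 29. 2⁻¹ ≡ 15 (mod 29), so λ ≡ 28.
  x = λ² - 20 - 22 = 784 - 42 ≡ 17; y = λ·(20 - 17) - 2 ≡ 24. → (17, 24)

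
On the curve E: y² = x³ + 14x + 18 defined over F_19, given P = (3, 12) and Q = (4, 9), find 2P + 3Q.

First 2P:
Repeated addition: build up to 2P.
2P: tangent at (3, 12): λ = (3·3² + 14)/(2·12) ≡ 3/5. 5⁻¹ ≡ 4 (mod 19), so λ ≡ 3·4 ≡ 12.
  x = λ² - 3 - 3 = 144 - 6 ≡ 5; y = λ·(3 - 5) - 12 ≡ 2. → (5, 2)
2P = (5, 2).
Next 3Q:
Repeated addition: build up to 3Q.
2Q: tangent at (4, 9): λ = (3·4² + 14)/(2·9) ≡ 5/18. 18⁻¹ ≡ 18 (mod 19), so λ ≡ 5·18 ≡ 14.
  x = λ² - 4 - 4 = 196 - 8 ≡ 17; y = λ·(4 - 17) - 9 ≡ 18. → (17, 18)
3Q: (17, 18) + (4, 9). λ = (9 - 18)/(4 - 17) ≡ 10/6 mod 19. 6⁻¹ ≡ 16 (mod 19), so λ ≡ 8.
  x = λ² - 17 - 4 = 64 - 21 ≡ 5; y = λ·(17 - 5) - 18 ≡ 2. → (5, 2)
3Q = (5, 2).
Finally 2P + 3Q:
tangent at (5, 2): λ = (3·5² + 14)/(2·2) ≡ 13/4. 4⁻¹ ≡ 5 (mod 19), so λ ≡ 13·5 ≡ 8.
  x = λ² - 5 - 5 = 64 - 10 ≡ 16; y = λ·(5 - 16) - 2 ≡ 5. → (16, 5)

(16, 5)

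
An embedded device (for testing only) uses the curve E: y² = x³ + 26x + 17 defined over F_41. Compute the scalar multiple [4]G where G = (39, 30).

Double-and-add on 4 = (100)₂. Start with G = (39, 30) for the leading 1-bit.
double: tangent at (39, 30): λ = (3·39² + 26)/(2·30) ≡ 38/19. 19⁻¹ ≡ 13 (mod 41), so λ ≡ 38·13 ≡ 2.
  x = λ² - 39 - 39 = 4 - 78 ≡ 8; y = λ·(39 - 8) - 30 ≡ 32. → (8, 32)
double: tangent at (8, 32): λ = (3·8² + 26)/(2·32) ≡ 13/23. 23⁻¹ ≡ 25 (mod 41) since 23·25 = 575 ≡ 1, so λ ≡ 13·25 ≡ 38.
  x = λ² - 8 - 8 = 1444 - 16 ≡ 34; y = λ·(8 - 34) - 32 ≡ 5. → (34, 5)

(34, 5)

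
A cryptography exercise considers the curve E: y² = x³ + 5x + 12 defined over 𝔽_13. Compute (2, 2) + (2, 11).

O

The two points share x = 2 and their y-coordinates satisfy 2 + 11 ≡ 0 (mod 13), so they are inverses. Their sum is 𝒪.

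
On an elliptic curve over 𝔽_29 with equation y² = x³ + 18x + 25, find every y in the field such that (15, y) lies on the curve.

4, 25

x³ + 18x + 25 = 3670 ≡ 16 (mod 29).
Square roots of 16 mod 29: 4 and 25 (since 4² = 16 ≡ 16).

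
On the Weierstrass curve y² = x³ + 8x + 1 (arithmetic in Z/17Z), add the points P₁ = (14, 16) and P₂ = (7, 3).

(14, 16) + (7, 3). λ = (3 - 16)/(7 - 14) ≡ 4/10 mod 17. 10⁻¹ ≡ 12 (mod 17), so λ ≡ 14.
  x = λ² - 14 - 7 = 196 - 21 ≡ 5; y = λ·(14 - 5) - 16 ≡ 8. → (5, 8)

(5, 8)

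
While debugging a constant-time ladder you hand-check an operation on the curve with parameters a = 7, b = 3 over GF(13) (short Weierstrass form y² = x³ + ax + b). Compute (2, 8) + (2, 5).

The two points share x = 2 and their y-coordinates satisfy 8 + 5 ≡ 0 (mod 13), so they are inverses. Their sum is ∞.

O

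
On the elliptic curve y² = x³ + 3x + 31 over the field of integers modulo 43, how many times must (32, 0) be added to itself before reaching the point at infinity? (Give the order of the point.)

2P: (32, 0) + (32, 0): same x and y₁ ≡ -y₂, so the sum is the point at infinity.
2P = the point at infinity, so the order is 2.

2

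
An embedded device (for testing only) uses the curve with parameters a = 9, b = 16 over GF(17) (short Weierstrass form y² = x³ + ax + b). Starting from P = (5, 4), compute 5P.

(1, 3)

Repeated addition: build up to 5P.
2P: tangent at (5, 4): λ = (3·5² + 9)/(2·4) ≡ 16/8. 8⁻¹ ≡ 15 (mod 17) since 8·15 = 120 ≡ 1, so λ ≡ 16·15 ≡ 2.
  x = λ² - 5 - 5 = 4 - 10 ≡ 11; y = λ·(5 - 11) - 4 ≡ 1. → (11, 1)
3P: (11, 1) + (5, 4). λ = (4 - 1)/(5 - 11) ≡ 3/11 mod 17. 11⁻¹ ≡ 14 (mod 17) since 11·14 = 154 ≡ 1, so λ ≡ 8.
  x = λ² - 11 - 5 = 64 - 16 ≡ 14; y = λ·(11 - 14) - 1 ≡ 9. → (14, 9)
4P: (14, 9) + (5, 4). λ = (4 - 9)/(5 - 14) ≡ 12/8 mod 17. 8⁻¹ ≡ 15 (mod 17), so λ ≡ 10.
  x = λ² - 14 - 5 = 100 - 19 ≡ 13; y = λ·(14 - 13) - 9 ≡ 1. → (13, 1)
5P: (13, 1) + (5, 4). λ = (4 - 1)/(5 - 13) ≡ 3/9 mod 17. 9⁻¹ ≡ 2 (mod 17) since 9·2 = 18 ≡ 1, so λ ≡ 6.
  x = λ² - 13 - 5 = 36 - 18 ≡ 1; y = λ·(13 - 1) - 1 ≡ 3. → (1, 3)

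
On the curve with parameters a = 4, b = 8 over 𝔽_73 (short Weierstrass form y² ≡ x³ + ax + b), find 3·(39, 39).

(13, 33)

Write Q = (39, 39).
Repeated addition: build up to 3Q.
2Q: tangent at (39, 39): λ = (3·39² + 4)/(2·39) ≡ 41/5. 5⁻¹ ≡ 44 (mod 73) since 5·44 = 220 ≡ 1, so λ ≡ 41·44 ≡ 52.
  x = λ² - 39 - 39 = 2704 - 78 ≡ 71; y = λ·(39 - 71) - 39 ≡ 49. → (71, 49)
3Q: (71, 49) + (39, 39). λ = (39 - 49)/(39 - 71) ≡ 63/41 mod 73. 41⁻¹ ≡ 57 (mod 73), so λ ≡ 14.
  x = λ² - 71 - 39 = 196 - 110 ≡ 13; y = λ·(71 - 13) - 49 ≡ 33. → (13, 33)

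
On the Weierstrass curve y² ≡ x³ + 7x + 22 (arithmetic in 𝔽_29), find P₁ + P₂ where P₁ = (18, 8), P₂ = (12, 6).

(12, 23)

(18, 8) + (12, 6). λ = (6 - 8)/(12 - 18) ≡ 27/23 mod 29. 23⁻¹ ≡ 24 (mod 29) since 23·24 = 552 ≡ 1, so λ ≡ 10.
  x = λ² - 18 - 12 = 100 - 30 ≡ 12; y = λ·(18 - 12) - 8 ≡ 23. → (12, 23)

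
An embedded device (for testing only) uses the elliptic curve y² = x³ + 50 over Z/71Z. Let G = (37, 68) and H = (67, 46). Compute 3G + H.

(11, 23)

First 3G:
Repeated addition: build up to 3G.
2G: tangent at (37, 68): λ = (3·37² + 0)/(2·68) ≡ 60/65. 65⁻¹ ≡ 59 (mod 71) since 65·59 = 3835 ≡ 1, so λ ≡ 60·59 ≡ 61.
  x = λ² - 37 - 37 = 3721 - 74 ≡ 26; y = λ·(37 - 26) - 68 ≡ 35. → (26, 35)
3G: (26, 35) + (37, 68). λ = (68 - 35)/(37 - 26) ≡ 33/11 mod 71. 11⁻¹ ≡ 13 (mod 71), so λ ≡ 3.
  x = λ² - 26 - 37 = 9 - 63 ≡ 17; y = λ·(26 - 17) - 35 ≡ 63. → (17, 63)
3G = (17, 63).
Finally 3G + H:
(17, 63) + (67, 46). λ = (46 - 63)/(67 - 17) ≡ 54/50 mod 71. 50⁻¹ ≡ 27 (mod 71), so λ ≡ 38.
  x = λ² - 17 - 67 = 1444 - 84 ≡ 11; y = λ·(17 - 11) - 63 ≡ 23. → (11, 23)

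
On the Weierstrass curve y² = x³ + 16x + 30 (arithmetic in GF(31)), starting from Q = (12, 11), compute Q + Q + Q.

(5, 7)

Repeated addition: build up to 3Q.
2Q: tangent at (12, 11): λ = (3·12² + 16)/(2·11) ≡ 14/22. 22⁻¹ ≡ 24 (mod 31), so λ ≡ 14·24 ≡ 26.
  x = λ² - 12 - 12 = 676 - 24 ≡ 1; y = λ·(12 - 1) - 11 ≡ 27. → (1, 27)
3Q: (1, 27) + (12, 11). λ = (11 - 27)/(12 - 1) ≡ 15/11 mod 31. 11⁻¹ ≡ 17 (mod 31), so λ ≡ 7.
  x = λ² - 1 - 12 = 49 - 13 ≡ 5; y = λ·(1 - 5) - 27 ≡ 7. → (5, 7)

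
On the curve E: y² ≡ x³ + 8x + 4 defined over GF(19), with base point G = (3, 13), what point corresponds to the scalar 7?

Double-and-add on 7 = (111)₂. Start with G = (3, 13) for the leading 1-bit.
double: tangent at (3, 13): λ = (3·3² + 8)/(2·13) ≡ 16/7. 7⁻¹ ≡ 11 (mod 19) since 7·11 = 77 ≡ 1, so λ ≡ 16·11 ≡ 5.
  x = λ² - 3 - 3 = 25 - 6 ≡ 0; y = λ·(3 - 0) - 13 ≡ 2. → (0, 2)
add G: (0, 2) + (3, 13). λ = (13 - 2)/(3 - 0) ≡ 11/3 mod 19. 3⁻¹ ≡ 13 (mod 19), so λ ≡ 10.
  x = λ² - 0 - 3 = 100 - 3 ≡ 2; y = λ·(0 - 2) - 2 ≡ 16. → (2, 16)
double: tangent at (2, 16): λ = (3·2² + 8)/(2·16) ≡ 1/13. 13⁻¹ ≡ 3 (mod 19) since 13·3 = 39 ≡ 1, so λ ≡ 1·3 ≡ 3.
  x = λ² - 2 - 2 = 9 - 4 ≡ 5; y = λ·(2 - 5) - 16 ≡ 13. → (5, 13)
add G: (5, 13) + (3, 13). λ = (13 - 13)/(3 - 5) ≡ 0/17 mod 19. 17⁻¹ ≡ 9 (mod 19), so λ ≡ 0.
  x = λ² - 5 - 3 = 0 - 8 ≡ 11; y = λ·(5 - 11) - 13 ≡ 6. → (11, 6)

(11, 6)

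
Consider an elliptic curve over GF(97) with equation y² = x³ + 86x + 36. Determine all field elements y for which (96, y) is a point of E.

x³ + 86x + 36 = 893028 ≡ 46 (mod 97).
46 is a non-residue mod 97; no y exists.

none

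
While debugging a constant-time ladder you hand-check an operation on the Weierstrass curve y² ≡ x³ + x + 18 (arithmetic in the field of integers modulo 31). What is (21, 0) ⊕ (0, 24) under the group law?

(17, 22)

(21, 0) + (0, 24). λ = (24 - 0)/(0 - 21) ≡ 24/10 mod 31. 10⁻¹ ≡ 28 (mod 31), so λ ≡ 21.
  x = λ² - 21 - 0 = 441 - 21 ≡ 17; y = λ·(21 - 17) - 0 ≡ 22. → (17, 22)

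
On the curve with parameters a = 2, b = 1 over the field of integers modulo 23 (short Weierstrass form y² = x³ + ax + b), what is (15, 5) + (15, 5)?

(17, 16)

tangent at (15, 5): λ = (3·15² + 2)/(2·5) ≡ 10/10. 10⁻¹ ≡ 7 (mod 23), so λ ≡ 10·7 ≡ 1.
  x = λ² - 15 - 15 = 1 - 30 ≡ 17; y = λ·(15 - 17) - 5 ≡ 16. → (17, 16)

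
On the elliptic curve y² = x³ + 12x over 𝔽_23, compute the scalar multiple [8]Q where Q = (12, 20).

Repeated addition: build up to 8Q.
2Q: tangent at (12, 20): λ = (3·12² + 12)/(2·20) ≡ 7/17. 17⁻¹ ≡ 19 (mod 23) since 17·19 = 323 ≡ 1, so λ ≡ 7·19 ≡ 18.
  x = λ² - 12 - 12 = 324 - 24 ≡ 1; y = λ·(12 - 1) - 20 ≡ 17. → (1, 17)
3Q: (1, 17) + (12, 20). λ = (20 - 17)/(12 - 1) ≡ 3/11 mod 23. 11⁻¹ ≡ 21 (mod 23) since 11·21 = 231 ≡ 1, so λ ≡ 17.
  x = λ² - 1 - 12 = 289 - 13 ≡ 0; y = λ·(1 - 0) - 17 ≡ 0. → (0, 0)
4Q: (0, 0) + (12, 20). λ = (20 - 0)/(12 - 0) ≡ 20/12 mod 23. 12⁻¹ ≡ 2 (mod 23) since 12·2 = 24 ≡ 1, so λ ≡ 17.
  x = λ² - 0 - 12 = 289 - 12 ≡ 1; y = λ·(0 - 1) - 0 ≡ 6. → (1, 6)
5Q: (1, 6) + (12, 20). λ = (20 - 6)/(12 - 1) ≡ 14/11 mod 23. 11⁻¹ ≡ 21 (mod 23), so λ ≡ 18.
  x = λ² - 1 - 12 = 324 - 13 ≡ 12; y = λ·(1 - 12) - 6 ≡ 3. → (12, 3)
6Q: (12, 3) + (12, 20): same x and y₁ ≡ -y₂, so the sum is the point at infinity.
7Q: the point at infinity + (12, 20) = (12, 20) (identity).
8Q: tangent at (12, 20): λ = (3·12² + 12)/(2·20) ≡ 7/17. 17⁻¹ ≡ 19 (mod 23), so λ ≡ 7·19 ≡ 18.
  x = λ² - 12 - 12 = 324 - 24 ≡ 1; y = λ·(12 - 1) - 20 ≡ 17. → (1, 17)

(1, 17)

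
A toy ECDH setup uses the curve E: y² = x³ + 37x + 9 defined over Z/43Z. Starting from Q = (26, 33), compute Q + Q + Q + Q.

Double-and-add on 4 = (100)₂. Start with Q = (26, 33) for the leading 1-bit.
double: tangent at (26, 33): λ = (3·26² + 37)/(2·33) ≡ 1/23. 23⁻¹ ≡ 15 (mod 43), so λ ≡ 1·15 ≡ 15.
  x = λ² - 26 - 26 = 225 - 52 ≡ 1; y = λ·(26 - 1) - 33 ≡ 41. → (1, 41)
double: tangent at (1, 41): λ = (3·1² + 37)/(2·41) ≡ 40/39. 39⁻¹ ≡ 32 (mod 43), so λ ≡ 40·32 ≡ 33.
  x = λ² - 1 - 1 = 1089 - 2 ≡ 12; y = λ·(1 - 12) - 41 ≡ 26. → (12, 26)

(12, 26)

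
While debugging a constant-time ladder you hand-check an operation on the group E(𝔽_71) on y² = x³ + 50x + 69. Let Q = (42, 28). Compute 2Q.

tangent at (42, 28): λ = (3·42² + 50)/(2·28) ≡ 17/56. 56⁻¹ ≡ 52 (mod 71), so λ ≡ 17·52 ≡ 32.
  x = λ² - 42 - 42 = 1024 - 84 ≡ 17; y = λ·(42 - 17) - 28 ≡ 62. → (17, 62)

(17, 62)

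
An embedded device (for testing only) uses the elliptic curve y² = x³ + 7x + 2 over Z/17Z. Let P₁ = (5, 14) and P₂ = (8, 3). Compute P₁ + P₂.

(5, 14) + (8, 3). λ = (3 - 14)/(8 - 5) ≡ 6/3 mod 17. 3⁻¹ ≡ 6 (mod 17), so λ ≡ 2.
  x = λ² - 5 - 8 = 4 - 13 ≡ 8; y = λ·(5 - 8) - 14 ≡ 14. → (8, 14)

(8, 14)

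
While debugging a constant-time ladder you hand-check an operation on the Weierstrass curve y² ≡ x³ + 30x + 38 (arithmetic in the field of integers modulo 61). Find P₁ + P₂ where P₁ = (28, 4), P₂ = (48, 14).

(31, 25)

(28, 4) + (48, 14). λ = (14 - 4)/(48 - 28) ≡ 10/20 mod 61. 20⁻¹ ≡ 58 (mod 61), so λ ≡ 31.
  x = λ² - 28 - 48 = 961 - 76 ≡ 31; y = λ·(28 - 31) - 4 ≡ 25. → (31, 25)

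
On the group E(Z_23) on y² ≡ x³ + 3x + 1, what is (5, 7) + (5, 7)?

tangent at (5, 7): λ = (3·5² + 3)/(2·7) ≡ 9/14. 14⁻¹ ≡ 5 (mod 23) since 14·5 = 70 ≡ 1, so λ ≡ 9·5 ≡ 22.
  x = λ² - 5 - 5 = 484 - 10 ≡ 14; y = λ·(5 - 14) - 7 ≡ 2. → (14, 2)

(14, 2)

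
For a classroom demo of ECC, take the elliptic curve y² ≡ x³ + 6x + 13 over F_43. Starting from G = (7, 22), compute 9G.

(40, 22)

Double-and-add on 9 = (1001)₂. Start with G = (7, 22) for the leading 1-bit.
double: tangent at (7, 22): λ = (3·7² + 6)/(2·22) ≡ 24/1. 1⁻¹ ≡ 1 (mod 43) since 1·1 = 1 ≡ 1, so λ ≡ 24·1 ≡ 24.
  x = λ² - 7 - 7 = 576 - 14 ≡ 3; y = λ·(7 - 3) - 22 ≡ 31. → (3, 31)
double: tangent at (3, 31): λ = (3·3² + 6)/(2·31) ≡ 33/19. 19⁻¹ ≡ 34 (mod 43), so λ ≡ 33·34 ≡ 4.
  x = λ² - 3 - 3 = 16 - 6 ≡ 10; y = λ·(3 - 10) - 31 ≡ 27. → (10, 27)
double: tangent at (10, 27): λ = (3·10² + 6)/(2·27) ≡ 5/11. 11⁻¹ ≡ 4 (mod 43) since 11·4 = 44 ≡ 1, so λ ≡ 5·4 ≡ 20.
  x = λ² - 10 - 10 = 400 - 20 ≡ 36; y = λ·(10 - 36) - 27 ≡ 12. → (36, 12)
add G: (36, 12) + (7, 22). λ = (22 - 12)/(7 - 36) ≡ 10/14 mod 43. 14⁻¹ ≡ 40 (mod 43) since 14·40 = 560 ≡ 1, so λ ≡ 13.
  x = λ² - 36 - 7 = 169 - 43 ≡ 40; y = λ·(36 - 40) - 12 ≡ 22. → (40, 22)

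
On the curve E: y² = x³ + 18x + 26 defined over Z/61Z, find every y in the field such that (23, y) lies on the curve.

x³ + 18x + 26 = 12607 ≡ 41 (mod 61).
Square roots of 41 mod 61: 23 and 38 (since 23² = 529 ≡ 41).

23, 38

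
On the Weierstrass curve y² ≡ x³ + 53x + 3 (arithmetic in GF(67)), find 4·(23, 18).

Write P = (23, 18).
Repeated addition: build up to 4P.
2P: tangent at (23, 18): λ = (3·23² + 53)/(2·18) ≡ 32/36. 36⁻¹ ≡ 54 (mod 67) since 36·54 = 1944 ≡ 1, so λ ≡ 32·54 ≡ 53.
  x = λ² - 23 - 23 = 2809 - 46 ≡ 16; y = λ·(23 - 16) - 18 ≡ 18. → (16, 18)
3P: (16, 18) + (23, 18). λ = (18 - 18)/(23 - 16) ≡ 0/7 mod 67. 7⁻¹ ≡ 48 (mod 67) since 7·48 = 336 ≡ 1, so λ ≡ 0.
  x = λ² - 16 - 23 = 0 - 39 ≡ 28; y = λ·(16 - 28) - 18 ≡ 49. → (28, 49)
4P: (28, 49) + (23, 18). λ = (18 - 49)/(23 - 28) ≡ 36/62 mod 67. 62⁻¹ ≡ 40 (mod 67) since 62·40 = 2480 ≡ 1, so λ ≡ 33.
  x = λ² - 28 - 23 = 1089 - 51 ≡ 33; y = λ·(28 - 33) - 49 ≡ 54. → (33, 54)

(33, 54)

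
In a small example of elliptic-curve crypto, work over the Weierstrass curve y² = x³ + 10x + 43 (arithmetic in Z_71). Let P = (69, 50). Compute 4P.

(27, 51)

Repeated addition: build up to 4P.
2P: tangent at (69, 50): λ = (3·69² + 10)/(2·50) ≡ 22/29. 29⁻¹ ≡ 49 (mod 71), so λ ≡ 22·49 ≡ 13.
  x = λ² - 69 - 69 = 169 - 138 ≡ 31; y = λ·(69 - 31) - 50 ≡ 18. → (31, 18)
3P: (31, 18) + (69, 50). λ = (50 - 18)/(69 - 31) ≡ 32/38 mod 71. 38⁻¹ ≡ 43 (mod 71), so λ ≡ 27.
  x = λ² - 31 - 69 = 729 - 100 ≡ 61; y = λ·(31 - 61) - 18 ≡ 24. → (61, 24)
4P: (61, 24) + (69, 50). λ = (50 - 24)/(69 - 61) ≡ 26/8 mod 71. 8⁻¹ ≡ 9 (mod 71) since 8·9 = 72 ≡ 1, so λ ≡ 21.
  x = λ² - 61 - 69 = 441 - 130 ≡ 27; y = λ·(61 - 27) - 24 ≡ 51. → (27, 51)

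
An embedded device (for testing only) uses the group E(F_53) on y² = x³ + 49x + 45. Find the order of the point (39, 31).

2P: tangent at (39, 31): λ = (3·39² + 49)/(2·31) ≡ 1/9. 9⁻¹ ≡ 6 (mod 53) since 9·6 = 54 ≡ 1, so λ ≡ 1·6 ≡ 6.
  x = λ² - 39 - 39 = 36 - 78 ≡ 11; y = λ·(39 - 11) - 31 ≡ 31. → (11, 31)
3P: (11, 31) + (39, 31). λ = (31 - 31)/(39 - 11) ≡ 0/28 mod 53. 28⁻¹ ≡ 36 (mod 53) since 28·36 = 1008 ≡ 1, so λ ≡ 0.
  x = λ² - 11 - 39 = 0 - 50 ≡ 3; y = λ·(11 - 3) - 31 ≡ 22. → (3, 22)
4P: (3, 22) + (39, 31). λ = (31 - 22)/(39 - 3) ≡ 9/36 mod 53. 36⁻¹ ≡ 28 (mod 53) since 36·28 = 1008 ≡ 1, so λ ≡ 40.
  x = λ² - 3 - 39 = 1600 - 42 ≡ 21; y = λ·(3 - 21) - 22 ≡ 0. → (21, 0)
5P: (21, 0) + (39, 31). λ = (31 - 0)/(39 - 21) ≡ 31/18 mod 53. 18⁻¹ ≡ 3 (mod 53), so λ ≡ 40.
  x = λ² - 21 - 39 = 1600 - 60 ≡ 3; y = λ·(21 - 3) - 0 ≡ 31. → (3, 31)
6P: (3, 31) + (39, 31). λ = (31 - 31)/(39 - 3) ≡ 0/36 mod 53. 36⁻¹ ≡ 28 (mod 53), so λ ≡ 0.
  x = λ² - 3 - 39 = 0 - 42 ≡ 11; y = λ·(3 - 11) - 31 ≡ 22. → (11, 22)
7P: (11, 22) + (39, 31). λ = (31 - 22)/(39 - 11) ≡ 9/28 mod 53. 28⁻¹ ≡ 36 (mod 53), so λ ≡ 6.
  x = λ² - 11 - 39 = 36 - 50 ≡ 39; y = λ·(11 - 39) - 22 ≡ 22. → (39, 22)
8P: (39, 22) + (39, 31): same x and y₁ ≡ -y₂, so the sum is ∞.
8P = ∞, so the order is 8.

8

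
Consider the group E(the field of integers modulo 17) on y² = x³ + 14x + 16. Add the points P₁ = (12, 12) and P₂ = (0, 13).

(3, 0)

(12, 12) + (0, 13). λ = (13 - 12)/(0 - 12) ≡ 1/5 mod 17. 5⁻¹ ≡ 7 (mod 17) since 5·7 = 35 ≡ 1, so λ ≡ 7.
  x = λ² - 12 - 0 = 49 - 12 ≡ 3; y = λ·(12 - 3) - 12 ≡ 0. → (3, 0)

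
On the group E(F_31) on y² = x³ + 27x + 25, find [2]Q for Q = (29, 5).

(22, 13)

tangent at (29, 5): λ = (3·29² + 27)/(2·5) ≡ 8/10. 10⁻¹ ≡ 28 (mod 31), so λ ≡ 8·28 ≡ 7.
  x = λ² - 29 - 29 = 49 - 58 ≡ 22; y = λ·(29 - 22) - 5 ≡ 13. → (22, 13)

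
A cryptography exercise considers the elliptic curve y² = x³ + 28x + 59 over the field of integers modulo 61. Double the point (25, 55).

tangent at (25, 55): λ = (3·25² + 28)/(2·55) ≡ 12/49. 49⁻¹ ≡ 5 (mod 61), so λ ≡ 12·5 ≡ 60.
  x = λ² - 25 - 25 = 3600 - 50 ≡ 12; y = λ·(25 - 12) - 55 ≡ 54. → (12, 54)

(12, 54)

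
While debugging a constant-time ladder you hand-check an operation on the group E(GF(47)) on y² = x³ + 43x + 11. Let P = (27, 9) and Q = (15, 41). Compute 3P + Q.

(15, 41)

First 3P:
Repeated addition: build up to 3P.
2P: tangent at (27, 9): λ = (3·27² + 43)/(2·9) ≡ 21/18. 18⁻¹ ≡ 34 (mod 47), so λ ≡ 21·34 ≡ 9.
  x = λ² - 27 - 27 = 81 - 54 ≡ 27; y = λ·(27 - 27) - 9 ≡ 38. → (27, 38)
3P: (27, 38) + (27, 9): same x and y₁ ≡ -y₂, so the sum is ∞.
3P = ∞.
Finally 3P + Q:
∞ + (15, 41) = (15, 41) (identity).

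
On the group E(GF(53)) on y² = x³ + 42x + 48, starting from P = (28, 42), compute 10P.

Repeated addition: build up to 10P.
2P: tangent at (28, 42): λ = (3·28² + 42)/(2·42) ≡ 9/31. 31⁻¹ ≡ 12 (mod 53) since 31·12 = 372 ≡ 1, so λ ≡ 9·12 ≡ 2.
  x = λ² - 28 - 28 = 4 - 56 ≡ 1; y = λ·(28 - 1) - 42 ≡ 12. → (1, 12)
3P: (1, 12) + (28, 42). λ = (42 - 12)/(28 - 1) ≡ 30/27 mod 53. 27⁻¹ ≡ 2 (mod 53), so λ ≡ 7.
  x = λ² - 1 - 28 = 49 - 29 ≡ 20; y = λ·(1 - 20) - 12 ≡ 14. → (20, 14)
4P: (20, 14) + (28, 42). λ = (42 - 14)/(28 - 20) ≡ 28/8 mod 53. 8⁻¹ ≡ 20 (mod 53), so λ ≡ 30.
  x = λ² - 20 - 28 = 900 - 48 ≡ 4; y = λ·(20 - 4) - 14 ≡ 42. → (4, 42)
5P: (4, 42) + (28, 42). λ = (42 - 42)/(28 - 4) ≡ 0/24 mod 53. 24⁻¹ ≡ 42 (mod 53), so λ ≡ 0.
  x = λ² - 4 - 28 = 0 - 32 ≡ 21; y = λ·(4 - 21) - 42 ≡ 11. → (21, 11)
6P: (21, 11) + (28, 42). λ = (42 - 11)/(28 - 21) ≡ 31/7 mod 53. 7⁻¹ ≡ 38 (mod 53), so λ ≡ 12.
  x = λ² - 21 - 28 = 144 - 49 ≡ 42; y = λ·(21 - 42) - 11 ≡ 2. → (42, 2)
7P: (42, 2) + (28, 42). λ = (42 - 2)/(28 - 42) ≡ 40/39 mod 53. 39⁻¹ ≡ 34 (mod 53), so λ ≡ 35.
  x = λ² - 42 - 28 = 1225 - 70 ≡ 42; y = λ·(42 - 42) - 2 ≡ 51. → (42, 51)
8P: (42, 51) + (28, 42). λ = (42 - 51)/(28 - 42) ≡ 44/39 mod 53. 39⁻¹ ≡ 34 (mod 53), so λ ≡ 12.
  x = λ² - 42 - 28 = 144 - 70 ≡ 21; y = λ·(42 - 21) - 51 ≡ 42. → (21, 42)
9P: (21, 42) + (28, 42). λ = (42 - 42)/(28 - 21) ≡ 0/7 mod 53. 7⁻¹ ≡ 38 (mod 53) since 7·38 = 266 ≡ 1, so λ ≡ 0.
  x = λ² - 21 - 28 = 0 - 49 ≡ 4; y = λ·(21 - 4) - 42 ≡ 11. → (4, 11)
10P: (4, 11) + (28, 42). λ = (42 - 11)/(28 - 4) ≡ 31/24 mod 53. 24⁻¹ ≡ 42 (mod 53) since 24·42 = 1008 ≡ 1, so λ ≡ 30.
  x = λ² - 4 - 28 = 900 - 32 ≡ 20; y = λ·(4 - 20) - 11 ≡ 39. → (20, 39)

(20, 39)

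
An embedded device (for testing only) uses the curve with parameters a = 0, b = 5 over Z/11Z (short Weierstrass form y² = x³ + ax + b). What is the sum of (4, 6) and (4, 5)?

The two points share x = 4 and their y-coordinates satisfy 6 + 5 ≡ 0 (mod 11), so they are inverses. Their sum is O.

O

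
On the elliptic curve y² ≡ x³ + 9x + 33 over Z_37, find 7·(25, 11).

(29, 2)

Write P = (25, 11).
Repeated addition: build up to 7P.
2P: tangent at (25, 11): λ = (3·25² + 9)/(2·11) ≡ 34/22. 22⁻¹ ≡ 32 (mod 37), so λ ≡ 34·32 ≡ 15.
  x = λ² - 25 - 25 = 225 - 50 ≡ 27; y = λ·(25 - 27) - 11 ≡ 33. → (27, 33)
3P: (27, 33) + (25, 11). λ = (11 - 33)/(25 - 27) ≡ 15/35 mod 37. 35⁻¹ ≡ 18 (mod 37) since 35·18 = 630 ≡ 1, so λ ≡ 11.
  x = λ² - 27 - 25 = 121 - 52 ≡ 32; y = λ·(27 - 32) - 33 ≡ 23. → (32, 23)
4P: (32, 23) + (25, 11). λ = (11 - 23)/(25 - 32) ≡ 25/30 mod 37. 30⁻¹ ≡ 21 (mod 37) since 30·21 = 630 ≡ 1, so λ ≡ 7.
  x = λ² - 32 - 25 = 49 - 57 ≡ 29; y = λ·(32 - 29) - 23 ≡ 35. → (29, 35)
5P: (29, 35) + (25, 11). λ = (11 - 35)/(25 - 29) ≡ 13/33 mod 37. 33⁻¹ ≡ 9 (mod 37), so λ ≡ 6.
  x = λ² - 29 - 25 = 36 - 54 ≡ 19; y = λ·(29 - 19) - 35 ≡ 25. → (19, 25)
6P: (19, 25) + (25, 11). λ = (11 - 25)/(25 - 19) ≡ 23/6 mod 37. 6⁻¹ ≡ 31 (mod 37), so λ ≡ 10.
  x = λ² - 19 - 25 = 100 - 44 ≡ 19; y = λ·(19 - 19) - 25 ≡ 12. → (19, 12)
7P: (19, 12) + (25, 11). λ = (11 - 12)/(25 - 19) ≡ 36/6 mod 37. 6⁻¹ ≡ 31 (mod 37) since 6·31 = 186 ≡ 1, so λ ≡ 6.
  x = λ² - 19 - 25 = 36 - 44 ≡ 29; y = λ·(19 - 29) - 12 ≡ 2. → (29, 2)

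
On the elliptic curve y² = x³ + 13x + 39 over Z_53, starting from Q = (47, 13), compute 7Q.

(1, 0)

Repeated addition: build up to 7Q.
2Q: tangent at (47, 13): λ = (3·47² + 13)/(2·13) ≡ 15/26. 26⁻¹ ≡ 51 (mod 53), so λ ≡ 15·51 ≡ 23.
  x = λ² - 47 - 47 = 529 - 94 ≡ 11; y = λ·(47 - 11) - 13 ≡ 20. → (11, 20)
3Q: (11, 20) + (47, 13). λ = (13 - 20)/(47 - 11) ≡ 46/36 mod 53. 36⁻¹ ≡ 28 (mod 53), so λ ≡ 16.
  x = λ² - 11 - 47 = 256 - 58 ≡ 39; y = λ·(11 - 39) - 20 ≡ 9. → (39, 9)
4Q: (39, 9) + (47, 13). λ = (13 - 9)/(47 - 39) ≡ 4/8 mod 53. 8⁻¹ ≡ 20 (mod 53) since 8·20 = 160 ≡ 1, so λ ≡ 27.
  x = λ² - 39 - 47 = 729 - 86 ≡ 7; y = λ·(39 - 7) - 9 ≡ 7. → (7, 7)
5Q: (7, 7) + (47, 13). λ = (13 - 7)/(47 - 7) ≡ 6/40 mod 53. 40⁻¹ ≡ 4 (mod 53) since 40·4 = 160 ≡ 1, so λ ≡ 24.
  x = λ² - 7 - 47 = 576 - 54 ≡ 45; y = λ·(7 - 45) - 7 ≡ 35. → (45, 35)
6Q: (45, 35) + (47, 13). λ = (13 - 35)/(47 - 45) ≡ 31/2 mod 53. 2⁻¹ ≡ 27 (mod 53), so λ ≡ 42.
  x = λ² - 45 - 47 = 1764 - 92 ≡ 29; y = λ·(45 - 29) - 35 ≡ 1. → (29, 1)
7Q: (29, 1) + (47, 13). λ = (13 - 1)/(47 - 29) ≡ 12/18 mod 53. 18⁻¹ ≡ 3 (mod 53), so λ ≡ 36.
  x = λ² - 29 - 47 = 1296 - 76 ≡ 1; y = λ·(29 - 1) - 1 ≡ 0. → (1, 0)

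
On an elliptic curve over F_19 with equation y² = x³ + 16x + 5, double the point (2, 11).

tangent at (2, 11): λ = (3·2² + 16)/(2·11) ≡ 9/3. 3⁻¹ ≡ 13 (mod 19), so λ ≡ 9·13 ≡ 3.
  x = λ² - 2 - 2 = 9 - 4 ≡ 5; y = λ·(2 - 5) - 11 ≡ 18. → (5, 18)

(5, 18)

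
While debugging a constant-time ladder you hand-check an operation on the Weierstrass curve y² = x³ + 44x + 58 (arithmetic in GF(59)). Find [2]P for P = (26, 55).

tangent at (26, 55): λ = (3·26² + 44)/(2·55) ≡ 7/51. 51⁻¹ ≡ 22 (mod 59) since 51·22 = 1122 ≡ 1, so λ ≡ 7·22 ≡ 36.
  x = λ² - 26 - 26 = 1296 - 52 ≡ 5; y = λ·(26 - 5) - 55 ≡ 52. → (5, 52)

(5, 52)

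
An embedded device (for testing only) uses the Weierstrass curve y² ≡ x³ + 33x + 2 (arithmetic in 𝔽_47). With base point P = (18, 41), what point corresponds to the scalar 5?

(15, 26)

Repeated addition: build up to 5P.
2P: tangent at (18, 41): λ = (3·18² + 33)/(2·41) ≡ 18/35. 35⁻¹ ≡ 43 (mod 47), so λ ≡ 18·43 ≡ 22.
  x = λ² - 18 - 18 = 484 - 36 ≡ 25; y = λ·(18 - 25) - 41 ≡ 40. → (25, 40)
3P: (25, 40) + (18, 41). λ = (41 - 40)/(18 - 25) ≡ 1/40 mod 47. 40⁻¹ ≡ 20 (mod 47) since 40·20 = 800 ≡ 1, so λ ≡ 20.
  x = λ² - 25 - 18 = 400 - 43 ≡ 28; y = λ·(25 - 28) - 40 ≡ 41. → (28, 41)
4P: (28, 41) + (18, 41). λ = (41 - 41)/(18 - 28) ≡ 0/37 mod 47. 37⁻¹ ≡ 14 (mod 47), so λ ≡ 0.
  x = λ² - 28 - 18 = 0 - 46 ≡ 1; y = λ·(28 - 1) - 41 ≡ 6. → (1, 6)
5P: (1, 6) + (18, 41). λ = (41 - 6)/(18 - 1) ≡ 35/17 mod 47. 17⁻¹ ≡ 36 (mod 47) since 17·36 = 612 ≡ 1, so λ ≡ 38.
  x = λ² - 1 - 18 = 1444 - 19 ≡ 15; y = λ·(1 - 15) - 6 ≡ 26. → (15, 26)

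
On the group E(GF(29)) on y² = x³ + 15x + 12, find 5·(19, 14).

Write G = (19, 14).
Repeated addition: build up to 5G.
2G: tangent at (19, 14): λ = (3·19² + 15)/(2·14) ≡ 25/28. 28⁻¹ ≡ 28 (mod 29), so λ ≡ 25·28 ≡ 4.
  x = λ² - 19 - 19 = 16 - 38 ≡ 7; y = λ·(19 - 7) - 14 ≡ 5. → (7, 5)
3G: (7, 5) + (19, 14). λ = (14 - 5)/(19 - 7) ≡ 9/12 mod 29. 12⁻¹ ≡ 17 (mod 29) since 12·17 = 204 ≡ 1, so λ ≡ 8.
  x = λ² - 7 - 19 = 64 - 26 ≡ 9; y = λ·(7 - 9) - 5 ≡ 8. → (9, 8)
4G: (9, 8) + (19, 14). λ = (14 - 8)/(19 - 9) ≡ 6/10 mod 29. 10⁻¹ ≡ 3 (mod 29) since 10·3 = 30 ≡ 1, so λ ≡ 18.
  x = λ² - 9 - 19 = 324 - 28 ≡ 6; y = λ·(9 - 6) - 8 ≡ 17. → (6, 17)
5G: (6, 17) + (19, 14). λ = (14 - 17)/(19 - 6) ≡ 26/13 mod 29. 13⁻¹ ≡ 9 (mod 29) since 13·9 = 117 ≡ 1, so λ ≡ 2.
  x = λ² - 6 - 19 = 4 - 25 ≡ 8; y = λ·(6 - 8) - 17 ≡ 8. → (8, 8)

(8, 8)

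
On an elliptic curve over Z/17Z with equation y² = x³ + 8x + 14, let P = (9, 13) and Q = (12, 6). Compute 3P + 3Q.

First 3P:
Repeated addition: build up to 3P.
2P: tangent at (9, 13): λ = (3·9² + 8)/(2·13) ≡ 13/9. 9⁻¹ ≡ 2 (mod 17) since 9·2 = 18 ≡ 1, so λ ≡ 13·2 ≡ 9.
  x = λ² - 9 - 9 = 81 - 18 ≡ 12; y = λ·(9 - 12) - 13 ≡ 11. → (12, 11)
3P: (12, 11) + (9, 13). λ = (13 - 11)/(9 - 12) ≡ 2/14 mod 17. 14⁻¹ ≡ 11 (mod 17) since 14·11 = 154 ≡ 1, so λ ≡ 5.
  x = λ² - 12 - 9 = 25 - 21 ≡ 4; y = λ·(12 - 4) - 11 ≡ 12. → (4, 12)
3P = (4, 12).
Next 3Q:
Repeated addition: build up to 3Q.
2Q: tangent at (12, 6): λ = (3·12² + 8)/(2·6) ≡ 15/12. 12⁻¹ ≡ 10 (mod 17) since 12·10 = 120 ≡ 1, so λ ≡ 15·10 ≡ 14.
  x = λ² - 12 - 12 = 196 - 24 ≡ 2; y = λ·(12 - 2) - 6 ≡ 15. → (2, 15)
3Q: (2, 15) + (12, 6). λ = (6 - 15)/(12 - 2) ≡ 8/10 mod 17. 10⁻¹ ≡ 12 (mod 17) since 10·12 = 120 ≡ 1, so λ ≡ 11.
  x = λ² - 2 - 12 = 121 - 14 ≡ 5; y = λ·(2 - 5) - 15 ≡ 3. → (5, 3)
3Q = (5, 3).
Finally 3P + 3Q:
(4, 12) + (5, 3). λ = (3 - 12)/(5 - 4) ≡ 8/1 mod 17. 1⁻¹ ≡ 1 (mod 17) since 1·1 = 1 ≡ 1, so λ ≡ 8.
  x = λ² - 4 - 5 = 64 - 9 ≡ 4; y = λ·(4 - 4) - 12 ≡ 5. → (4, 5)

(4, 5)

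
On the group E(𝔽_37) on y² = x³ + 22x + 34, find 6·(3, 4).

Write P = (3, 4).
Double-and-add on 6 = (110)₂. Start with P = (3, 4) for the leading 1-bit.
double: tangent at (3, 4): λ = (3·3² + 22)/(2·4) ≡ 12/8. 8⁻¹ ≡ 14 (mod 37), so λ ≡ 12·14 ≡ 20.
  x = λ² - 3 - 3 = 400 - 6 ≡ 24; y = λ·(3 - 24) - 4 ≡ 20. → (24, 20)
add P: (24, 20) + (3, 4). λ = (4 - 20)/(3 - 24) ≡ 21/16 mod 37. 16⁻¹ ≡ 7 (mod 37) since 16·7 = 112 ≡ 1, so λ ≡ 36.
  x = λ² - 24 - 3 = 1296 - 27 ≡ 11; y = λ·(24 - 11) - 20 ≡ 4. → (11, 4)
double: tangent at (11, 4): λ = (3·11² + 22)/(2·4) ≡ 15/8. 8⁻¹ ≡ 14 (mod 37) since 8·14 = 112 ≡ 1, so λ ≡ 15·14 ≡ 25.
  x = λ² - 11 - 11 = 625 - 22 ≡ 11; y = λ·(11 - 11) - 4 ≡ 33. → (11, 33)

(11, 33)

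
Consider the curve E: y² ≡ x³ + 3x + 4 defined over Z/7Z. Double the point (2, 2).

tangent at (2, 2): λ = (3·2² + 3)/(2·2) ≡ 1/4. 4⁻¹ ≡ 2 (mod 7) since 4·2 = 8 ≡ 1, so λ ≡ 1·2 ≡ 2.
  x = λ² - 2 - 2 = 4 - 4 ≡ 0; y = λ·(2 - 0) - 2 ≡ 2. → (0, 2)

(0, 2)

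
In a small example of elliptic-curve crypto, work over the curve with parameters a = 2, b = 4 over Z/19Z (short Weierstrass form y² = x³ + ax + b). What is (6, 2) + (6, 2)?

(8, 0)

tangent at (6, 2): λ = (3·6² + 2)/(2·2) ≡ 15/4. 4⁻¹ ≡ 5 (mod 19) since 4·5 = 20 ≡ 1, so λ ≡ 15·5 ≡ 18.
  x = λ² - 6 - 6 = 324 - 12 ≡ 8; y = λ·(6 - 8) - 2 ≡ 0. → (8, 0)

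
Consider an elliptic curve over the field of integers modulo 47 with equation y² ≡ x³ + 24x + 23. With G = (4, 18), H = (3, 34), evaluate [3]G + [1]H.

First 3G:
Repeated addition: build up to 3G.
2G: tangent at (4, 18): λ = (3·4² + 24)/(2·18) ≡ 25/36. 36⁻¹ ≡ 17 (mod 47), so λ ≡ 25·17 ≡ 2.
  x = λ² - 4 - 4 = 4 - 8 ≡ 43; y = λ·(4 - 43) - 18 ≡ 45. → (43, 45)
3G: (43, 45) + (4, 18). λ = (18 - 45)/(4 - 43) ≡ 20/8 mod 47. 8⁻¹ ≡ 6 (mod 47) since 8·6 = 48 ≡ 1, so λ ≡ 26.
  x = λ² - 43 - 4 = 676 - 47 ≡ 18; y = λ·(43 - 18) - 45 ≡ 41. → (18, 41)
3G = (18, 41).
Finally 3G + H:
(18, 41) + (3, 34). λ = (34 - 41)/(3 - 18) ≡ 40/32 mod 47. 32⁻¹ ≡ 25 (mod 47), so λ ≡ 13.
  x = λ² - 18 - 3 = 169 - 21 ≡ 7; y = λ·(18 - 7) - 41 ≡ 8. → (7, 8)

(7, 8)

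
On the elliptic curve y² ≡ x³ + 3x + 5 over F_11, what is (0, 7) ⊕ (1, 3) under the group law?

(0, 7) + (1, 3). λ = (3 - 7)/(1 - 0) ≡ 7/1 mod 11. 1⁻¹ ≡ 1 (mod 11), so λ ≡ 7.
  x = λ² - 0 - 1 = 49 - 1 ≡ 4; y = λ·(0 - 4) - 7 ≡ 9. → (4, 9)

(4, 9)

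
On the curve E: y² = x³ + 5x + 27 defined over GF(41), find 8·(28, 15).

Write G = (28, 15).
Repeated addition: build up to 8G.
2G: tangent at (28, 15): λ = (3·28² + 5)/(2·15) ≡ 20/30. 30⁻¹ ≡ 26 (mod 41), so λ ≡ 20·26 ≡ 28.
  x = λ² - 28 - 28 = 784 - 56 ≡ 31; y = λ·(28 - 31) - 15 ≡ 24. → (31, 24)
3G: (31, 24) + (28, 15). λ = (15 - 24)/(28 - 31) ≡ 32/38 mod 41. 38⁻¹ ≡ 27 (mod 41) since 38·27 = 1026 ≡ 1, so λ ≡ 3.
  x = λ² - 31 - 28 = 9 - 59 ≡ 32; y = λ·(31 - 32) - 24 ≡ 14. → (32, 14)
4G: (32, 14) + (28, 15). λ = (15 - 14)/(28 - 32) ≡ 1/37 mod 41. 37⁻¹ ≡ 10 (mod 41) since 37·10 = 370 ≡ 1, so λ ≡ 10.
  x = λ² - 32 - 28 = 100 - 60 ≡ 40; y = λ·(32 - 40) - 14 ≡ 29. → (40, 29)
5G: (40, 29) + (28, 15). λ = (15 - 29)/(28 - 40) ≡ 27/29 mod 41. 29⁻¹ ≡ 17 (mod 41), so λ ≡ 8.
  x = λ² - 40 - 28 = 64 - 68 ≡ 37; y = λ·(40 - 37) - 29 ≡ 36. → (37, 36)
6G: (37, 36) + (28, 15). λ = (15 - 36)/(28 - 37) ≡ 20/32 mod 41. 32⁻¹ ≡ 9 (mod 41), so λ ≡ 16.
  x = λ² - 37 - 28 = 256 - 65 ≡ 27; y = λ·(37 - 27) - 36 ≡ 1. → (27, 1)
7G: (27, 1) + (28, 15). λ = (15 - 1)/(28 - 27) ≡ 14/1 mod 41. 1⁻¹ ≡ 1 (mod 41) since 1·1 = 1 ≡ 1, so λ ≡ 14.
  x = λ² - 27 - 28 = 196 - 55 ≡ 18; y = λ·(27 - 18) - 1 ≡ 2. → (18, 2)
8G: (18, 2) + (28, 15). λ = (15 - 2)/(28 - 18) ≡ 13/10 mod 41. 10⁻¹ ≡ 37 (mod 41) since 10·37 = 370 ≡ 1, so λ ≡ 30.
  x = λ² - 18 - 28 = 900 - 46 ≡ 34; y = λ·(18 - 34) - 2 ≡ 10. → (34, 10)

(34, 10)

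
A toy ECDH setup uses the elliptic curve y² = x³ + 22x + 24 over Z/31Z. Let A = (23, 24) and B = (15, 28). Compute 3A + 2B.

First 3A:
Repeated addition: build up to 3A.
2A: tangent at (23, 24): λ = (3·23² + 22)/(2·24) ≡ 28/17. 17⁻¹ ≡ 11 (mod 31), so λ ≡ 28·11 ≡ 29.
  x = λ² - 23 - 23 = 841 - 46 ≡ 20; y = λ·(23 - 20) - 24 ≡ 1. → (20, 1)
3A: (20, 1) + (23, 24). λ = (24 - 1)/(23 - 20) ≡ 23/3 mod 31. 3⁻¹ ≡ 21 (mod 31), so λ ≡ 18.
  x = λ² - 20 - 23 = 324 - 43 ≡ 2; y = λ·(20 - 2) - 1 ≡ 13. → (2, 13)
3A = (2, 13).
Next 2B:
Repeated addition: build up to 2B.
2B: tangent at (15, 28): λ = (3·15² + 22)/(2·28) ≡ 15/25. 25⁻¹ ≡ 5 (mod 31) since 25·5 = 125 ≡ 1, so λ ≡ 15·5 ≡ 13.
  x = λ² - 15 - 15 = 169 - 30 ≡ 15; y = λ·(15 - 15) - 28 ≡ 3. → (15, 3)
2B = (15, 3).
Finally 3A + 2B:
(2, 13) + (15, 3). λ = (3 - 13)/(15 - 2) ≡ 21/13 mod 31. 13⁻¹ ≡ 12 (mod 31) since 13·12 = 156 ≡ 1, so λ ≡ 4.
  x = λ² - 2 - 15 = 16 - 17 ≡ 30; y = λ·(2 - 30) - 13 ≡ 30. → (30, 30)

(30, 30)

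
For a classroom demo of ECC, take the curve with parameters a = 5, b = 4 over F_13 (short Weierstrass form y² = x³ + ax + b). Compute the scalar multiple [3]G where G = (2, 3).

Repeated addition: build up to 3G.
2G: tangent at (2, 3): λ = (3·2² + 5)/(2·3) ≡ 4/6. 6⁻¹ ≡ 11 (mod 13) since 6·11 = 66 ≡ 1, so λ ≡ 4·11 ≡ 5.
  x = λ² - 2 - 2 = 25 - 4 ≡ 8; y = λ·(2 - 8) - 3 ≡ 6. → (8, 6)
3G: (8, 6) + (2, 3). λ = (3 - 6)/(2 - 8) ≡ 10/7 mod 13. 7⁻¹ ≡ 2 (mod 13) since 7·2 = 14 ≡ 1, so λ ≡ 7.
  x = λ² - 8 - 2 = 49 - 10 ≡ 0; y = λ·(8 - 0) - 6 ≡ 11. → (0, 11)

(0, 11)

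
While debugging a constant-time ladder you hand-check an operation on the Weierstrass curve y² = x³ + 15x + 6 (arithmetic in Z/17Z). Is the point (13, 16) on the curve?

yes

y² = 16² ≡ 1; x³ + 15x + 6 = 2398 ≡ 1 (mod 17). 1 = 1.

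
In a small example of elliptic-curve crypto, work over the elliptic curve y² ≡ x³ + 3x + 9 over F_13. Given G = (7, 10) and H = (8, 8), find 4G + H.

(8, 5)

First 4G:
Double-and-add on 4 = (100)₂. Start with G = (7, 10) for the leading 1-bit.
double: tangent at (7, 10): λ = (3·7² + 3)/(2·10) ≡ 7/7. 7⁻¹ ≡ 2 (mod 13) since 7·2 = 14 ≡ 1, so λ ≡ 7·2 ≡ 1.
  x = λ² - 7 - 7 = 1 - 14 ≡ 0; y = λ·(7 - 0) - 10 ≡ 10. → (0, 10)
double: tangent at (0, 10): λ = (3·0² + 3)/(2·10) ≡ 3/7. 7⁻¹ ≡ 2 (mod 13), so λ ≡ 3·2 ≡ 6.
  x = λ² - 0 - 0 = 36 - 0 ≡ 10; y = λ·(0 - 10) - 10 ≡ 8. → (10, 8)
4G = (10, 8).
Finally 4G + H:
(10, 8) + (8, 8). λ = (8 - 8)/(8 - 10) ≡ 0/11 mod 13. 11⁻¹ ≡ 6 (mod 13) since 11·6 = 66 ≡ 1, so λ ≡ 0.
  x = λ² - 10 - 8 = 0 - 18 ≡ 8; y = λ·(10 - 8) - 8 ≡ 5. → (8, 5)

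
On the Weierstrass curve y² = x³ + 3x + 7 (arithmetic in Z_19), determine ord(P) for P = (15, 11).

2P: tangent at (15, 11): λ = (3·15² + 3)/(2·11) ≡ 13/3. 3⁻¹ ≡ 13 (mod 19), so λ ≡ 13·13 ≡ 17.
  x = λ² - 15 - 15 = 289 - 30 ≡ 12; y = λ·(15 - 12) - 11 ≡ 2. → (12, 2)
3P: (12, 2) + (15, 11). λ = (11 - 2)/(15 - 12) ≡ 9/3 mod 19. 3⁻¹ ≡ 13 (mod 19), so λ ≡ 3.
  x = λ² - 12 - 15 = 9 - 27 ≡ 1; y = λ·(12 - 1) - 2 ≡ 12. → (1, 12)
4P: (1, 12) + (15, 11). λ = (11 - 12)/(15 - 1) ≡ 18/14 mod 19. 14⁻¹ ≡ 15 (mod 19) since 14·15 = 210 ≡ 1, so λ ≡ 4.
  x = λ² - 1 - 15 = 16 - 16 ≡ 0; y = λ·(1 - 0) - 12 ≡ 11. → (0, 11)
5P: (0, 11) + (15, 11). λ = (11 - 11)/(15 - 0) ≡ 0/15 mod 19. 15⁻¹ ≡ 14 (mod 19) since 15·14 = 210 ≡ 1, so λ ≡ 0.
  x = λ² - 0 - 15 = 0 - 15 ≡ 4; y = λ·(0 - 4) - 11 ≡ 8. → (4, 8)
6P: (4, 8) + (15, 11). λ = (11 - 8)/(15 - 4) ≡ 3/11 mod 19. 11⁻¹ ≡ 7 (mod 19) since 11·7 = 77 ≡ 1, so λ ≡ 2.
  x = λ² - 4 - 15 = 4 - 19 ≡ 4; y = λ·(4 - 4) - 8 ≡ 11. → (4, 11)
7P: (4, 11) + (15, 11). λ = (11 - 11)/(15 - 4) ≡ 0/11 mod 19. 11⁻¹ ≡ 7 (mod 19), so λ ≡ 0.
  x = λ² - 4 - 15 = 0 - 19 ≡ 0; y = λ·(4 - 0) - 11 ≡ 8. → (0, 8)
8P: (0, 8) + (15, 11). λ = (11 - 8)/(15 - 0) ≡ 3/15 mod 19. 15⁻¹ ≡ 14 (mod 19) since 15·14 = 210 ≡ 1, so λ ≡ 4.
  x = λ² - 0 - 15 = 16 - 15 ≡ 1; y = λ·(0 - 1) - 8 ≡ 7. → (1, 7)
9P: (1, 7) + (15, 11). λ = (11 - 7)/(15 - 1) ≡ 4/14 mod 19. 14⁻¹ ≡ 15 (mod 19), so λ ≡ 3.
  x = λ² - 1 - 15 = 9 - 16 ≡ 12; y = λ·(1 - 12) - 7 ≡ 17. → (12, 17)
10P: (12, 17) + (15, 11). λ = (11 - 17)/(15 - 12) ≡ 13/3 mod 19. 3⁻¹ ≡ 13 (mod 19), so λ ≡ 17.
  x = λ² - 12 - 15 = 289 - 27 ≡ 15; y = λ·(12 - 15) - 17 ≡ 8. → (15, 8)
11P: (15, 8) + (15, 11): same x and y₁ ≡ -y₂, so the sum is ∞.
11P = ∞, so the order is 11.

11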